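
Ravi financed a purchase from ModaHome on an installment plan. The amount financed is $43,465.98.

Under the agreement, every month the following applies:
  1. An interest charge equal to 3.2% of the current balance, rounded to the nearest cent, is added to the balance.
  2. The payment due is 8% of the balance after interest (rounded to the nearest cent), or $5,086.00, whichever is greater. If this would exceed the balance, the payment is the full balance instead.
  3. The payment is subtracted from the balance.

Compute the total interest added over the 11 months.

$8,130.55

Month 1: $43,465.98 +$1,390.91 interest = $44,856.89; pay $5,086.00 → $39,770.89
Month 2: $39,770.89 +$1,272.67 interest = $41,043.56; pay $5,086.00 → $35,957.56
Month 3: $35,957.56 +$1,150.64 interest = $37,108.20; pay $5,086.00 → $32,022.20
Month 4: $32,022.20 +$1,024.71 interest = $33,046.91; pay $5,086.00 → $27,960.91
Month 5: $27,960.91 +$894.75 interest = $28,855.66; pay $5,086.00 → $23,769.66
Month 6: $23,769.66 +$760.63 interest = $24,530.29; pay $5,086.00 → $19,444.29
Month 7: $19,444.29 +$622.22 interest = $20,066.51; pay $5,086.00 → $14,980.51
Month 8: $14,980.51 +$479.38 interest = $15,459.89; pay $5,086.00 → $10,373.89
Month 9: $10,373.89 +$331.96 interest = $10,705.85; pay $5,086.00 → $5,619.85
Month 10: $5,619.85 +$179.84 interest = $5,799.69; pay $5,086.00 → $713.69
Month 11: $713.69 +$22.84 interest = $736.53; pay $736.53 → $0.00
Total interest: $1,390.91 + $1,272.67 + $1,150.64 + $1,024.71 + $894.75 + $760.63 + $622.22 + $479.38 + $331.96 + $179.84 + $22.84 = $8,130.55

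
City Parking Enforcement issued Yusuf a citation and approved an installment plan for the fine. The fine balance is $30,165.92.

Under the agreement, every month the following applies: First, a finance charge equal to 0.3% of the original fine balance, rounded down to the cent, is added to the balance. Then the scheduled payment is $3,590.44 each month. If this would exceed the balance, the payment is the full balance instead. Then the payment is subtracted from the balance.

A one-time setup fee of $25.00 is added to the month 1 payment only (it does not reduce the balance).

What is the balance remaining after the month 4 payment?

$16,166.12

# | Opening | Interest | Payment | Fee | End bal
1 | $30,165.92 | $90.49 | $3,590.44 | $25.00 | $26,665.97
2 | $26,665.97 | $90.49 | $3,590.44 | — | $23,166.02
3 | $23,166.02 | $90.49 | $3,590.44 | — | $19,666.07
4 | $19,666.07 | $90.49 | $3,590.44 | — | $16,166.12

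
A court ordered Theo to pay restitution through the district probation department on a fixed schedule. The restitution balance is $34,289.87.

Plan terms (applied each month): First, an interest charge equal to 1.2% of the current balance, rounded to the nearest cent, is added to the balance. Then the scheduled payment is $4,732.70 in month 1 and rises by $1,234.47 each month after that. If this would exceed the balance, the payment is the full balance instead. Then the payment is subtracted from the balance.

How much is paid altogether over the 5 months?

# | Opening | Interest | Payment | End bal
1 | $34,289.87 | $411.48 | $4,732.70 | $29,968.65
2 | $29,968.65 | $359.62 | $5,967.17 | $24,361.10
3 | $24,361.10 | $292.33 | $7,201.64 | $17,451.79
4 | $17,451.79 | $209.42 | $8,436.11 | $9,225.10
5 | $9,225.10 | $110.70 | $9,335.80 | $0.00
Total paid: $35,673.42

$35,673.42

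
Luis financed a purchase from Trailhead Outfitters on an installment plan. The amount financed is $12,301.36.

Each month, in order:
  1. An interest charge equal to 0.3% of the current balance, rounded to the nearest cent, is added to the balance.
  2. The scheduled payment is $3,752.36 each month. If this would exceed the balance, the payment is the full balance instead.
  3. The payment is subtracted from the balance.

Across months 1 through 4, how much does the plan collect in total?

$12,381.96

Month 1: $12,301.36 +$36.90 interest = $12,338.26; pay $3,752.36 → $8,585.90
Month 2: $8,585.90 +$25.76 interest = $8,611.66; pay $3,752.36 → $4,859.30
Month 3: $4,859.30 +$14.58 interest = $4,873.88; pay $3,752.36 → $1,121.52
Month 4: $1,121.52 +$3.36 interest = $1,124.88; pay $1,124.88 → $0.00
Total paid: $12,381.96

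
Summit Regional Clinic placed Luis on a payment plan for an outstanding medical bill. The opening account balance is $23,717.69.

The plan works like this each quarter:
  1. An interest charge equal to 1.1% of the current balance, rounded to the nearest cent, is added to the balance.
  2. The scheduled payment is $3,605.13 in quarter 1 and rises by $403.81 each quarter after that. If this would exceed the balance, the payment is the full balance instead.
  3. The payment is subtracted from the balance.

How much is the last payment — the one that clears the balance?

$2,569.76

Quarter 1: opening $23,717.69; interest $260.89 → $23,978.58; payment $3,605.13; balance $20,373.45
Quarter 2: opening $20,373.45; interest $224.11 → $20,597.56; payment $4,008.94; balance $16,588.62
Quarter 3: opening $16,588.62; interest $182.47 → $16,771.09; payment $4,412.75; balance $12,358.34
Quarter 4: opening $12,358.34; interest $135.94 → $12,494.28; payment $4,816.56; balance $7,677.72
Quarter 5: opening $7,677.72; interest $84.45 → $7,762.17; payment $5,220.37; balance $2,541.80
Quarter 6: opening $2,541.80; interest $27.96 → $2,569.76; payment $2,569.76; balance $0.00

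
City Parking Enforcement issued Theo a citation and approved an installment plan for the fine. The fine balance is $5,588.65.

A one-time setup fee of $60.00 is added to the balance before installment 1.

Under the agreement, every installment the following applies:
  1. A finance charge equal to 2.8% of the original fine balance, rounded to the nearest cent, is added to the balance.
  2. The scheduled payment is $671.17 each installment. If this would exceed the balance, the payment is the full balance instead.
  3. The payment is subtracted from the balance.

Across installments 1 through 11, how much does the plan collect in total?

Installment 1: opening $5,648.65; interest $156.48 → $5,805.13; payment $671.17; balance $5,133.96
Installment 2: opening $5,133.96; interest $156.48 → $5,290.44; payment $671.17; balance $4,619.27
Installment 3: opening $4,619.27; interest $156.48 → $4,775.75; payment $671.17; balance $4,104.58
Installment 4: opening $4,104.58; interest $156.48 → $4,261.06; payment $671.17; balance $3,589.89
Installment 5: opening $3,589.89; interest $156.48 → $3,746.37; payment $671.17; balance $3,075.20
Installment 6: opening $3,075.20; interest $156.48 → $3,231.68; payment $671.17; balance $2,560.51
Installment 7: opening $2,560.51; interest $156.48 → $2,716.99; payment $671.17; balance $2,045.82
Installment 8: opening $2,045.82; interest $156.48 → $2,202.30; payment $671.17; balance $1,531.13
Installment 9: opening $1,531.13; interest $156.48 → $1,687.61; payment $671.17; balance $1,016.44
Installment 10: opening $1,016.44; interest $156.48 → $1,172.92; payment $671.17; balance $501.75
Installment 11: opening $501.75; interest $156.48 → $658.23; payment $658.23; balance $0.00
Total paid: $7,369.93

$7,369.93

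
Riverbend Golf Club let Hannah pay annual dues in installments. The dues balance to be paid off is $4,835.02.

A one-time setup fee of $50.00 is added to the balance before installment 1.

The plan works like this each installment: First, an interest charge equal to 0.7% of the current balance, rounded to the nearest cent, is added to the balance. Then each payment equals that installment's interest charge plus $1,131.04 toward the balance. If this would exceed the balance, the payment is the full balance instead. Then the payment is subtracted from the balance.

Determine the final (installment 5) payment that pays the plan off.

$363.39

Installment 1: $4,885.02 +$34.20 interest = $4,919.22; pay $1,165.24 → $3,753.98
Installment 2: $3,753.98 +$26.28 interest = $3,780.26; pay $1,157.32 → $2,622.94
Installment 3: $2,622.94 +$18.36 interest = $2,641.30; pay $1,149.40 → $1,491.90
Installment 4: $1,491.90 +$10.44 interest = $1,502.34; pay $1,141.48 → $360.86
Installment 5: $360.86 +$2.53 interest = $363.39; pay $363.39 → $0.00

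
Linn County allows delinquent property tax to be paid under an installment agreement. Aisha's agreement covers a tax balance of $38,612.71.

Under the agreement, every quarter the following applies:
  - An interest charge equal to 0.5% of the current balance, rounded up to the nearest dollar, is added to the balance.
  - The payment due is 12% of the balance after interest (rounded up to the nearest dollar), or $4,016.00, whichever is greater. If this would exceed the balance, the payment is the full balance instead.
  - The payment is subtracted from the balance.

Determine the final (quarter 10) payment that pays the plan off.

# | Opening | Interest | Payment | End bal
1 | $38,612.71 | $194.00 | $4,657.00 | $34,149.71
2 | $34,149.71 | $171.00 | $4,119.00 | $30,201.71
3 | $30,201.71 | $152.00 | $4,016.00 | $26,337.71
4 | $26,337.71 | $132.00 | $4,016.00 | $22,453.71
5 | $22,453.71 | $113.00 | $4,016.00 | $18,550.71
6 | $18,550.71 | $93.00 | $4,016.00 | $14,627.71
7 | $14,627.71 | $74.00 | $4,016.00 | $10,685.71
8 | $10,685.71 | $54.00 | $4,016.00 | $6,723.71
9 | $6,723.71 | $34.00 | $4,016.00 | $2,741.71
10 | $2,741.71 | $14.00 | $2,755.71 | $0.00

$2,755.71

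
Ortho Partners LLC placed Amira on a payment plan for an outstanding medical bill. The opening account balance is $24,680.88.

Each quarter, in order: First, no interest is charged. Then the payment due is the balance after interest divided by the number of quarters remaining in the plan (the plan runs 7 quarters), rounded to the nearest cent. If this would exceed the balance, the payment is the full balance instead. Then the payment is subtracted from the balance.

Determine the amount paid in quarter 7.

# | Opening | Payment | End bal
1 | $24,680.88 | $3,525.84 | $21,155.04
2 | $21,155.04 | $3,525.84 | $17,629.20
3 | $17,629.20 | $3,525.84 | $14,103.36
4 | $14,103.36 | $3,525.84 | $10,577.52
5 | $10,577.52 | $3,525.84 | $7,051.68
6 | $7,051.68 | $3,525.84 | $3,525.84
7 | $3,525.84 | $3,525.84 | $0.00

$3,525.84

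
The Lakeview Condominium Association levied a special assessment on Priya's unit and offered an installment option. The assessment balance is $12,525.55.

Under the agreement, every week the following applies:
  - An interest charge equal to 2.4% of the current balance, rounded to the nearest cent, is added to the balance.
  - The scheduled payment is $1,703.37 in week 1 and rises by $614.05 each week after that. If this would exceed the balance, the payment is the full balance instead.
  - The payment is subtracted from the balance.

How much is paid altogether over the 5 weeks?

Week 1: $12,525.55 +$300.61 interest = $12,826.16; pay $1,703.37 → $11,122.79
Week 2: $11,122.79 +$266.95 interest = $11,389.74; pay $2,317.42 → $9,072.32
Week 3: $9,072.32 +$217.74 interest = $9,290.06; pay $2,931.47 → $6,358.59
Week 4: $6,358.59 +$152.61 interest = $6,511.20; pay $3,545.52 → $2,965.68
Week 5: $2,965.68 +$71.18 interest = $3,036.86; pay $3,036.86 → $0.00
Total paid: $13,534.64

$13,534.64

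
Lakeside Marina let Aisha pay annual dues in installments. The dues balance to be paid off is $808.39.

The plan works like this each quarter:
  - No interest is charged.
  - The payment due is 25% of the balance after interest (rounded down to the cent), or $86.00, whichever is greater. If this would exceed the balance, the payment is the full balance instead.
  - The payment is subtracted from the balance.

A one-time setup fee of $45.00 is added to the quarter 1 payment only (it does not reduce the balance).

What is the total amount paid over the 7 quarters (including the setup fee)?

Quarter 1: opening $808.39; payment $202.09 (+ $45.00 fee); balance $606.30
Quarter 2: opening $606.30; payment $151.57; balance $454.73
Quarter 3: opening $454.73; payment $113.68; balance $341.05
Quarter 4: opening $341.05; payment $86.00; balance $255.05
Quarter 5: opening $255.05; payment $86.00; balance $169.05
Quarter 6: opening $169.05; payment $86.00; balance $83.05
Quarter 7: opening $83.05; payment $83.05; balance $0.00
Total paid: $853.39

$853.39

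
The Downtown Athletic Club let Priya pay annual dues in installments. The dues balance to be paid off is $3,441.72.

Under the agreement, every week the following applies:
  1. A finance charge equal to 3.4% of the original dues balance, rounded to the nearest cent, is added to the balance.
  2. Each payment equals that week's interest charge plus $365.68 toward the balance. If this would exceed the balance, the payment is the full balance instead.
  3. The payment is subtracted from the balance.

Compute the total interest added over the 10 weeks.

Week 1: opening $3,441.72; interest $117.02 → $3,558.74; payment $482.70; balance $3,076.04
Week 2: opening $3,076.04; interest $117.02 → $3,193.06; payment $482.70; balance $2,710.36
Week 3: opening $2,710.36; interest $117.02 → $2,827.38; payment $482.70; balance $2,344.68
Week 4: opening $2,344.68; interest $117.02 → $2,461.70; payment $482.70; balance $1,979.00
Week 5: opening $1,979.00; interest $117.02 → $2,096.02; payment $482.70; balance $1,613.32
Week 6: opening $1,613.32; interest $117.02 → $1,730.34; payment $482.70; balance $1,247.64
Week 7: opening $1,247.64; interest $117.02 → $1,364.66; payment $482.70; balance $881.96
Week 8: opening $881.96; interest $117.02 → $998.98; payment $482.70; balance $516.28
Week 9: opening $516.28; interest $117.02 → $633.30; payment $482.70; balance $150.60
Week 10: opening $150.60; interest $117.02 → $267.62; payment $267.62; balance $0.00
Total interest: $117.02 + $117.02 + $117.02 + $117.02 + $117.02 + $117.02 + $117.02 + $117.02 + $117.02 + $117.02 = $1,170.20

$1,170.20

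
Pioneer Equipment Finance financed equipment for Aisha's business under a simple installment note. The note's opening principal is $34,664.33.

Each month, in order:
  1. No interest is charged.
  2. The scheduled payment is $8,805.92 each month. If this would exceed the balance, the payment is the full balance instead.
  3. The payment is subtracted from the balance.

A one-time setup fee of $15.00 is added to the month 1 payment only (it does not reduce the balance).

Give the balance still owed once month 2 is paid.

$17,052.49

# | Opening | Payment | Fee | End bal
1 | $34,664.33 | $8,805.92 | $15.00 | $25,858.41
2 | $25,858.41 | $8,805.92 | — | $17,052.49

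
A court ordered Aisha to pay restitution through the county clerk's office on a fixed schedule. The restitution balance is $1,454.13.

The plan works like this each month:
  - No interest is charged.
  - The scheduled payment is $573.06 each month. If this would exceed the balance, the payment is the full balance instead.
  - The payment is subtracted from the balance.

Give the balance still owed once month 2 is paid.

$308.01

# | Opening | Payment | End bal
1 | $1,454.13 | $573.06 | $881.07
2 | $881.07 | $573.06 | $308.01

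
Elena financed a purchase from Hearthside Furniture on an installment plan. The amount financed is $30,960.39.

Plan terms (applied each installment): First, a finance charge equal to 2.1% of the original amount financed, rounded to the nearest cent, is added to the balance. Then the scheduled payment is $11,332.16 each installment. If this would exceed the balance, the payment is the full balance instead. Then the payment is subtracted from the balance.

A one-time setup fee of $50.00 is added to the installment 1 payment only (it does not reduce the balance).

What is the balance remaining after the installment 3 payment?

# | Opening | Interest | Payment | Fee | End bal
1 | $30,960.39 | $650.17 | $11,332.16 | $50.00 | $20,278.40
2 | $20,278.40 | $650.17 | $11,332.16 | — | $9,596.41
3 | $9,596.41 | $650.17 | $10,246.58 | — | $0.00

$0.00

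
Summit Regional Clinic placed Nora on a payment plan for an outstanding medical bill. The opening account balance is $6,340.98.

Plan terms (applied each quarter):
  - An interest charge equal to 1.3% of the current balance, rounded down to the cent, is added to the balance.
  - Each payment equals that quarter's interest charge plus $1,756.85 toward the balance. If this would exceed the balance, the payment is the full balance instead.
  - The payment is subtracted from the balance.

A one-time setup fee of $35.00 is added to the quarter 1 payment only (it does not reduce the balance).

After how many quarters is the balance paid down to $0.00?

4

Quarter 1: $6,340.98 +$82.43 interest = $6,423.41; pay $1,839.28 (+ $35.00 fee) → $4,584.13
Quarter 2: $4,584.13 +$59.59 interest = $4,643.72; pay $1,816.44 → $2,827.28
Quarter 3: $2,827.28 +$36.75 interest = $2,864.03; pay $1,793.60 → $1,070.43
Quarter 4: $1,070.43 +$13.91 interest = $1,084.34; pay $1,084.34 → $0.00
Balance reaches $0.00 in quarter 4.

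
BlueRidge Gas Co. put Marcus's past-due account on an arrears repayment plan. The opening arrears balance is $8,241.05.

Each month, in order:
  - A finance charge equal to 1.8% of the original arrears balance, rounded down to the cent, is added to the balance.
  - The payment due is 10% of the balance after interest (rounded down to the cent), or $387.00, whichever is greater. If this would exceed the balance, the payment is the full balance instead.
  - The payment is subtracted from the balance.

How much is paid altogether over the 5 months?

$3,569.74

# | Opening | Interest | Payment | End bal
1 | $8,241.05 | $148.33 | $838.93 | $7,550.45
2 | $7,550.45 | $148.33 | $769.87 | $6,928.91
3 | $6,928.91 | $148.33 | $707.72 | $6,369.52
4 | $6,369.52 | $148.33 | $651.78 | $5,866.07
5 | $5,866.07 | $148.33 | $601.44 | $5,412.96
Total paid: $3,569.74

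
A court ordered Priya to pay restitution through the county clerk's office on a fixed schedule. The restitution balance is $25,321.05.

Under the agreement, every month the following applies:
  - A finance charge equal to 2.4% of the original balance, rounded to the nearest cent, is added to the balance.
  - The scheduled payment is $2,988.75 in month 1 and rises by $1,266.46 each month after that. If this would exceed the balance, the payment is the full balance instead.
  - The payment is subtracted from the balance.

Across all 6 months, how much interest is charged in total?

Month 1: $25,321.05 +$607.71 interest = $25,928.76; pay $2,988.75 → $22,940.01
Month 2: $22,940.01 +$607.71 interest = $23,547.72; pay $4,255.21 → $19,292.51
Month 3: $19,292.51 +$607.71 interest = $19,900.22; pay $5,521.67 → $14,378.55
Month 4: $14,378.55 +$607.71 interest = $14,986.26; pay $6,788.13 → $8,198.13
Month 5: $8,198.13 +$607.71 interest = $8,805.84; pay $8,054.59 → $751.25
Month 6: $751.25 +$607.71 interest = $1,358.96; pay $1,358.96 → $0.00
Total interest: $607.71 + $607.71 + $607.71 + $607.71 + $607.71 + $607.71 = $3,646.26

$3,646.26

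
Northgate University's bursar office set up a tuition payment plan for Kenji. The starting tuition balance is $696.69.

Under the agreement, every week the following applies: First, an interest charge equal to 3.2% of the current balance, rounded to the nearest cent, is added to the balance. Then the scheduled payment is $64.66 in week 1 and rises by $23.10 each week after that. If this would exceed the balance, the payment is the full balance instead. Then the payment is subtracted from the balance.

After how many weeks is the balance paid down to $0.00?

# | Opening | Interest | Payment | End bal
1 | $696.69 | $22.29 | $64.66 | $654.32
2 | $654.32 | $20.94 | $87.76 | $587.50
3 | $587.50 | $18.80 | $110.86 | $495.44
4 | $495.44 | $15.85 | $133.96 | $377.33
5 | $377.33 | $12.07 | $157.06 | $232.34
6 | $232.34 | $7.43 | $180.16 | $59.61
7 | $59.61 | $1.91 | $61.52 | $0.00
Balance reaches $0.00 in week 7.

7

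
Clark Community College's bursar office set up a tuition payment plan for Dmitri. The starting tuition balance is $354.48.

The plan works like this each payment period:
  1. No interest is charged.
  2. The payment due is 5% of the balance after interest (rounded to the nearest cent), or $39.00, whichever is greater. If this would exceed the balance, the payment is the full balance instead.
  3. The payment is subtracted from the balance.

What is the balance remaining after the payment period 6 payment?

$120.48

# | Opening | Payment | End bal
1 | $354.48 | $39.00 | $315.48
2 | $315.48 | $39.00 | $276.48
3 | $276.48 | $39.00 | $237.48
4 | $237.48 | $39.00 | $198.48
5 | $198.48 | $39.00 | $159.48
6 | $159.48 | $39.00 | $120.48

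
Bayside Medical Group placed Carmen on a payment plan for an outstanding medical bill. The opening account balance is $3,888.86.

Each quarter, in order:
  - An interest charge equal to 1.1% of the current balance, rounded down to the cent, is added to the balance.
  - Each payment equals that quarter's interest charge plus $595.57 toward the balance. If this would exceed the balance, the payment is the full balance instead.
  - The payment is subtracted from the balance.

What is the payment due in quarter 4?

$618.69

Quarter 1: opening $3,888.86; interest $42.77 → $3,931.63; payment $638.34; balance $3,293.29
Quarter 2: opening $3,293.29; interest $36.22 → $3,329.51; payment $631.79; balance $2,697.72
Quarter 3: opening $2,697.72; interest $29.67 → $2,727.39; payment $625.24; balance $2,102.15
Quarter 4: opening $2,102.15; interest $23.12 → $2,125.27; payment $618.69; balance $1,506.58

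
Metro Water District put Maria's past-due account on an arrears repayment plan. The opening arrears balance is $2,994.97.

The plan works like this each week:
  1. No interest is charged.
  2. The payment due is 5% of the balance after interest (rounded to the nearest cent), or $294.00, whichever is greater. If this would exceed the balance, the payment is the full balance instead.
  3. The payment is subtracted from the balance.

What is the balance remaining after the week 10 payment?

Week 1: $2,994.97 − $294.00 → $2,700.97
Week 2: $2,700.97 − $294.00 → $2,406.97
Week 3: $2,406.97 − $294.00 → $2,112.97
Week 4: $2,112.97 − $294.00 → $1,818.97
Week 5: $1,818.97 − $294.00 → $1,524.97
Week 6: $1,524.97 − $294.00 → $1,230.97
Week 7: $1,230.97 − $294.00 → $936.97
Week 8: $936.97 − $294.00 → $642.97
Week 9: $642.97 − $294.00 → $348.97
Week 10: $348.97 − $294.00 → $54.97

$54.97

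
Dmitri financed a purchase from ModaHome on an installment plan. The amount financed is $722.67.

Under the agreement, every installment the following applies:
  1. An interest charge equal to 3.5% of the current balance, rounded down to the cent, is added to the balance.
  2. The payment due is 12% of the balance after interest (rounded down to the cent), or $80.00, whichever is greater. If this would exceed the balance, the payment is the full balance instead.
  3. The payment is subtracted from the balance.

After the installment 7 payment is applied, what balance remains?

Installment 1: opening $722.67; interest $25.29 → $747.96; payment $89.75; balance $658.21
Installment 2: opening $658.21; interest $23.03 → $681.24; payment $81.74; balance $599.50
Installment 3: opening $599.50; interest $20.98 → $620.48; payment $80.00; balance $540.48
Installment 4: opening $540.48; interest $18.91 → $559.39; payment $80.00; balance $479.39
Installment 5: opening $479.39; interest $16.77 → $496.16; payment $80.00; balance $416.16
Installment 6: opening $416.16; interest $14.56 → $430.72; payment $80.00; balance $350.72
Installment 7: opening $350.72; interest $12.27 → $362.99; payment $80.00; balance $282.99

$282.99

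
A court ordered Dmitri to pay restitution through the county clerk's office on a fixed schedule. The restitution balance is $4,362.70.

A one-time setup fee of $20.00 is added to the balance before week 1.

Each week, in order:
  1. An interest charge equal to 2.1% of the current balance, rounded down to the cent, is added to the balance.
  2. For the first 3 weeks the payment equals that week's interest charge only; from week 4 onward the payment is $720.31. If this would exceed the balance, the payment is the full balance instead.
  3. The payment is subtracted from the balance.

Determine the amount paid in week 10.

$418.08

Week 1: $4,382.70 +$92.03 interest = $4,474.73; pay $92.03 → $4,382.70
Week 2: $4,382.70 +$92.03 interest = $4,474.73; pay $92.03 → $4,382.70
Week 3: $4,382.70 +$92.03 interest = $4,474.73; pay $92.03 → $4,382.70
Week 4: $4,382.70 +$92.03 interest = $4,474.73; pay $720.31 → $3,754.42
Week 5: $3,754.42 +$78.84 interest = $3,833.26; pay $720.31 → $3,112.95
Week 6: $3,112.95 +$65.37 interest = $3,178.32; pay $720.31 → $2,458.01
Week 7: $2,458.01 +$51.61 interest = $2,509.62; pay $720.31 → $1,789.31
Week 8: $1,789.31 +$37.57 interest = $1,826.88; pay $720.31 → $1,106.57
Week 9: $1,106.57 +$23.23 interest = $1,129.80; pay $720.31 → $409.49
Week 10: $409.49 +$8.59 interest = $418.08; pay $418.08 → $0.00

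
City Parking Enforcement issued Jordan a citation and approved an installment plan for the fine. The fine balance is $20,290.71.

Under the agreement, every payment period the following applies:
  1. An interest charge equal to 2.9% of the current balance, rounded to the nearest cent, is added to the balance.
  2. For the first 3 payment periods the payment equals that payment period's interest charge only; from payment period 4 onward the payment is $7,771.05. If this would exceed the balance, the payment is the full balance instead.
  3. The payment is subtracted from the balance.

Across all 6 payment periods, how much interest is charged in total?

# | Opening | Interest | Payment | End bal
1 | $20,290.71 | $588.43 | $588.43 | $20,290.71
2 | $20,290.71 | $588.43 | $588.43 | $20,290.71
3 | $20,290.71 | $588.43 | $588.43 | $20,290.71
4 | $20,290.71 | $588.43 | $7,771.05 | $13,108.09
5 | $13,108.09 | $380.13 | $7,771.05 | $5,717.17
6 | $5,717.17 | $165.80 | $5,882.97 | $0.00
Total interest: $588.43 + $588.43 + $588.43 + $588.43 + $380.13 + $165.80 = $2,899.65

$2,899.65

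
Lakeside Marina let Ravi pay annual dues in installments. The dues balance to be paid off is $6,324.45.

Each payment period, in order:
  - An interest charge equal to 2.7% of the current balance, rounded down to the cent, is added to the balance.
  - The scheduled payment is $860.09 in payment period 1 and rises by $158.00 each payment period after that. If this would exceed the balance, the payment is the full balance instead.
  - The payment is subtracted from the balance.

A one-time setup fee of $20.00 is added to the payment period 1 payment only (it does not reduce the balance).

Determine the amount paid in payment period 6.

# | Opening | Interest | Payment | Fee | End bal
1 | $6,324.45 | $170.76 | $860.09 | $20.00 | $5,635.12
2 | $5,635.12 | $152.14 | $1,018.09 | — | $4,769.17
3 | $4,769.17 | $128.76 | $1,176.09 | — | $3,721.84
4 | $3,721.84 | $100.48 | $1,334.09 | — | $2,488.23
5 | $2,488.23 | $67.18 | $1,492.09 | — | $1,063.32
6 | $1,063.32 | $28.70 | $1,092.02 | — | $0.00

$1,092.02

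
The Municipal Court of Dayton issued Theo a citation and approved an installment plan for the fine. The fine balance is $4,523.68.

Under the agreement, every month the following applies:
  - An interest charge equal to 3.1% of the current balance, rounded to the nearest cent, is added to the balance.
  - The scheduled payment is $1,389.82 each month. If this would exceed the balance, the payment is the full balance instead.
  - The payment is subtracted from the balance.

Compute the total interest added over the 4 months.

Month 1: opening $4,523.68; interest $140.23 → $4,663.91; payment $1,389.82; balance $3,274.09
Month 2: opening $3,274.09; interest $101.50 → $3,375.59; payment $1,389.82; balance $1,985.77
Month 3: opening $1,985.77; interest $61.56 → $2,047.33; payment $1,389.82; balance $657.51
Month 4: opening $657.51; interest $20.38 → $677.89; payment $677.89; balance $0.00
Total interest: $140.23 + $101.50 + $61.56 + $20.38 = $323.67

$323.67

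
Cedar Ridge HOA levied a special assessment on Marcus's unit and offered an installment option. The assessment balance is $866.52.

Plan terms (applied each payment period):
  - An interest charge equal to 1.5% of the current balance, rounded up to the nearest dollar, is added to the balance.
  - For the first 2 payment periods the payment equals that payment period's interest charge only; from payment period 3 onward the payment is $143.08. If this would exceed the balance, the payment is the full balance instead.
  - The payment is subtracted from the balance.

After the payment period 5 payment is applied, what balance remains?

Payment period 1: opening $866.52; interest $13.00 → $879.52; payment $13.00; balance $866.52
Payment period 2: opening $866.52; interest $13.00 → $879.52; payment $13.00; balance $866.52
Payment period 3: opening $866.52; interest $13.00 → $879.52; payment $143.08; balance $736.44
Payment period 4: opening $736.44; interest $12.00 → $748.44; payment $143.08; balance $605.36
Payment period 5: opening $605.36; interest $10.00 → $615.36; payment $143.08; balance $472.28

$472.28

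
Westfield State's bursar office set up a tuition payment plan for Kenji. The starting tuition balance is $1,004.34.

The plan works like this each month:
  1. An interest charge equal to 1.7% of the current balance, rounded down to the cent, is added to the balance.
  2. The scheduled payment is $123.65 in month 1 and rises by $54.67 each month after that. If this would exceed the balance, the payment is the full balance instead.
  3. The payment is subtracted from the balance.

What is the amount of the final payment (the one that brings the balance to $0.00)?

$239.26

Month 1: opening $1,004.34; interest $17.07 → $1,021.41; payment $123.65; balance $897.76
Month 2: opening $897.76; interest $15.26 → $913.02; payment $178.32; balance $734.70
Month 3: opening $734.70; interest $12.48 → $747.18; payment $232.99; balance $514.19
Month 4: opening $514.19; interest $8.74 → $522.93; payment $287.66; balance $235.27
Month 5: opening $235.27; interest $3.99 → $239.26; payment $239.26; balance $0.00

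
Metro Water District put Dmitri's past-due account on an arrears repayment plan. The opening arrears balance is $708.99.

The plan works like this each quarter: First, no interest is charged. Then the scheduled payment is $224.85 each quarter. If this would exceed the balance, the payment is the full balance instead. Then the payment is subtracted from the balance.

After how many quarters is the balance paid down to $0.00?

Quarter 1: $708.99 − $224.85 → $484.14
Quarter 2: $484.14 − $224.85 → $259.29
Quarter 3: $259.29 − $224.85 → $34.44
Quarter 4: $34.44 − $34.44 → $0.00
Balance reaches $0.00 in quarter 4.

4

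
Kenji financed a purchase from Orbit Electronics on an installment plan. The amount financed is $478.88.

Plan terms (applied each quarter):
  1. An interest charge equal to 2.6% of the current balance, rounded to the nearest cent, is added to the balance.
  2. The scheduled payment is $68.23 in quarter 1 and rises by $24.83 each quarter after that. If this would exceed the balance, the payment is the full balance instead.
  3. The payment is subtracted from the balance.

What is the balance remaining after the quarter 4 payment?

# | Opening | Interest | Payment | End bal
1 | $478.88 | $12.45 | $68.23 | $423.10
2 | $423.10 | $11.00 | $93.06 | $341.04
3 | $341.04 | $8.87 | $117.89 | $232.02
4 | $232.02 | $6.03 | $142.72 | $95.33

$95.33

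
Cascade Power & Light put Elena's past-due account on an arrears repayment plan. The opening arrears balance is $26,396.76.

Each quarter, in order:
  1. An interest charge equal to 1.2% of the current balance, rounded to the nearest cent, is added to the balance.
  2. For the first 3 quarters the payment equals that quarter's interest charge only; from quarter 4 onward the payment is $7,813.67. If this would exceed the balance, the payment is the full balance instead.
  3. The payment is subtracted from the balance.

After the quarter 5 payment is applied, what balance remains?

Quarter 1: $26,396.76 +$316.76 interest = $26,713.52; pay $316.76 → $26,396.76
Quarter 2: $26,396.76 +$316.76 interest = $26,713.52; pay $316.76 → $26,396.76
Quarter 3: $26,396.76 +$316.76 interest = $26,713.52; pay $316.76 → $26,396.76
Quarter 4: $26,396.76 +$316.76 interest = $26,713.52; pay $7,813.67 → $18,899.85
Quarter 5: $18,899.85 +$226.80 interest = $19,126.65; pay $7,813.67 → $11,312.98

$11,312.98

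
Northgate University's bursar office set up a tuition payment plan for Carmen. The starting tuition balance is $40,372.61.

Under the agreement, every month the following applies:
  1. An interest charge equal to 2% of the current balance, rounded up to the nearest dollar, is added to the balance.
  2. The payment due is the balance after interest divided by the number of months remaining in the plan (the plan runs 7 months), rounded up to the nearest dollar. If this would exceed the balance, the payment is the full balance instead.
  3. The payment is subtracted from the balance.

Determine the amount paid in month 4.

Month 1: opening $40,372.61; interest $808.00 → $41,180.61; payment $5,883.00; balance $35,297.61
Month 2: opening $35,297.61; interest $706.00 → $36,003.61; payment $6,001.00; balance $30,002.61
Month 3: opening $30,002.61; interest $601.00 → $30,603.61; payment $6,121.00; balance $24,482.61
Month 4: opening $24,482.61; interest $490.00 → $24,972.61; payment $6,244.00; balance $18,728.61

$6,244.00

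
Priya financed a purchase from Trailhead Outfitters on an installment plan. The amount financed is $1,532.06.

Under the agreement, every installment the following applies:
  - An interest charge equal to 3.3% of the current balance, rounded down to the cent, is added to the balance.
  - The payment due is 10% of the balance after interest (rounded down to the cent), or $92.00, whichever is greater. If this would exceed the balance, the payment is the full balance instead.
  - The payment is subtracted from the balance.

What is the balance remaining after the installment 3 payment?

$1,231.12

Installment 1: opening $1,532.06; interest $50.55 → $1,582.61; payment $158.26; balance $1,424.35
Installment 2: opening $1,424.35; interest $47.00 → $1,471.35; payment $147.13; balance $1,324.22
Installment 3: opening $1,324.22; interest $43.69 → $1,367.91; payment $136.79; balance $1,231.12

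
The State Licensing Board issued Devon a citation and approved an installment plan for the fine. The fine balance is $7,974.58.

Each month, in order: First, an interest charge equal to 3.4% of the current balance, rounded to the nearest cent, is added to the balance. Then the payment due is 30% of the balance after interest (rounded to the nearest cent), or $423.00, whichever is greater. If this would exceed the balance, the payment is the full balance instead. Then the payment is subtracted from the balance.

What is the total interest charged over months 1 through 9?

Month 1: $7,974.58 +$271.14 interest = $8,245.72; pay $2,473.72 → $5,772.00
Month 2: $5,772.00 +$196.25 interest = $5,968.25; pay $1,790.48 → $4,177.77
Month 3: $4,177.77 +$142.04 interest = $4,319.81; pay $1,295.94 → $3,023.87
Month 4: $3,023.87 +$102.81 interest = $3,126.68; pay $938.00 → $2,188.68
Month 5: $2,188.68 +$74.42 interest = $2,263.10; pay $678.93 → $1,584.17
Month 6: $1,584.17 +$53.86 interest = $1,638.03; pay $491.41 → $1,146.62
Month 7: $1,146.62 +$38.99 interest = $1,185.61; pay $423.00 → $762.61
Month 8: $762.61 +$25.93 interest = $788.54; pay $423.00 → $365.54
Month 9: $365.54 +$12.43 interest = $377.97; pay $377.97 → $0.00
Total interest: $271.14 + $196.25 + $142.04 + $102.81 + $74.42 + $53.86 + $38.99 + $25.93 + $12.43 = $917.87

$917.87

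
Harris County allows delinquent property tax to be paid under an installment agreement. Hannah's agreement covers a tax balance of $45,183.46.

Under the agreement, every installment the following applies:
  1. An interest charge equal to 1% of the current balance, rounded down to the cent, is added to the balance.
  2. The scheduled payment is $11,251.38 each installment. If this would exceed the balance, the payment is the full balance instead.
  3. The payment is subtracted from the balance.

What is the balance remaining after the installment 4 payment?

$1,332.95

# | Opening | Interest | Payment | End bal
1 | $45,183.46 | $451.83 | $11,251.38 | $34,383.91
2 | $34,383.91 | $343.83 | $11,251.38 | $23,476.36
3 | $23,476.36 | $234.76 | $11,251.38 | $12,459.74
4 | $12,459.74 | $124.59 | $11,251.38 | $1,332.95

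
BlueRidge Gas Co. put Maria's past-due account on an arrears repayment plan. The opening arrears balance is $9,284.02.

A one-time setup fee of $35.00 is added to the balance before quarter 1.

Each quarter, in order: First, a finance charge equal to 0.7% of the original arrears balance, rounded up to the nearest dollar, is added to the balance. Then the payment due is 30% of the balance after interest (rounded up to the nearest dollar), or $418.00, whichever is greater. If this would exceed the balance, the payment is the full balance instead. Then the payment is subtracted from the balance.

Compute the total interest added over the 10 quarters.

$650.00

# | Opening | Interest | Payment | End bal
1 | $9,319.02 | $65.00 | $2,816.00 | $6,568.02
2 | $6,568.02 | $65.00 | $1,990.00 | $4,643.02
3 | $4,643.02 | $65.00 | $1,413.00 | $3,295.02
4 | $3,295.02 | $65.00 | $1,009.00 | $2,351.02
5 | $2,351.02 | $65.00 | $725.00 | $1,691.02
6 | $1,691.02 | $65.00 | $527.00 | $1,229.02
7 | $1,229.02 | $65.00 | $418.00 | $876.02
8 | $876.02 | $65.00 | $418.00 | $523.02
9 | $523.02 | $65.00 | $418.00 | $170.02
10 | $170.02 | $65.00 | $235.02 | $0.00
Total interest: $65.00 + $65.00 + $65.00 + $65.00 + $65.00 + $65.00 + $65.00 + $65.00 + $65.00 + $65.00 = $650.00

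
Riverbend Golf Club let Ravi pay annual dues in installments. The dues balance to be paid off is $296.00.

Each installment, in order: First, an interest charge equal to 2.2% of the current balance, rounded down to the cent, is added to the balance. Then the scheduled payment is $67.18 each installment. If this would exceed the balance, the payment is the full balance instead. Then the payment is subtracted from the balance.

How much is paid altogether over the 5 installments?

$314.89

Installment 1: opening $296.00; interest $6.51 → $302.51; payment $67.18; balance $235.33
Installment 2: opening $235.33; interest $5.17 → $240.50; payment $67.18; balance $173.32
Installment 3: opening $173.32; interest $3.81 → $177.13; payment $67.18; balance $109.95
Installment 4: opening $109.95; interest $2.41 → $112.36; payment $67.18; balance $45.18
Installment 5: opening $45.18; interest $0.99 → $46.17; payment $46.17; balance $0.00
Total paid: $314.89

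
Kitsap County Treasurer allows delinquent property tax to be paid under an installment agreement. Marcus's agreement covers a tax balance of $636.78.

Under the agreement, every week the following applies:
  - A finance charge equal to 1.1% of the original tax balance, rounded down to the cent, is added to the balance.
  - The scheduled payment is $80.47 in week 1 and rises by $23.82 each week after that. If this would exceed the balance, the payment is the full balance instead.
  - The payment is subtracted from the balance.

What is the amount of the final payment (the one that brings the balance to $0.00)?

# | Opening | Interest | Payment | End bal
1 | $636.78 | $7.00 | $80.47 | $563.31
2 | $563.31 | $7.00 | $104.29 | $466.02
3 | $466.02 | $7.00 | $128.11 | $344.91
4 | $344.91 | $7.00 | $151.93 | $199.98
5 | $199.98 | $7.00 | $175.75 | $31.23
6 | $31.23 | $7.00 | $38.23 | $0.00

$38.23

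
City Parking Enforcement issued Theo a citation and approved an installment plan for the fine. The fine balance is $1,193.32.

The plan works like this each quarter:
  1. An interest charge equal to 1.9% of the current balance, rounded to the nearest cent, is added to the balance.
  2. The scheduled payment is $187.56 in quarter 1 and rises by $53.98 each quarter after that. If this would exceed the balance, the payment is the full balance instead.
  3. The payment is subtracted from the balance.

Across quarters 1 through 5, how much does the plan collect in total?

Quarter 1: $1,193.32 +$22.67 interest = $1,215.99; pay $187.56 → $1,028.43
Quarter 2: $1,028.43 +$19.54 interest = $1,047.97; pay $241.54 → $806.43
Quarter 3: $806.43 +$15.32 interest = $821.75; pay $295.52 → $526.23
Quarter 4: $526.23 +$10.00 interest = $536.23; pay $349.50 → $186.73
Quarter 5: $186.73 +$3.55 interest = $190.28; pay $190.28 → $0.00
Total paid: $1,264.40

$1,264.40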